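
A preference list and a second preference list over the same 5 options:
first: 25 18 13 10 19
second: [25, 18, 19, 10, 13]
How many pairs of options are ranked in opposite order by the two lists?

3

Assign each item its position (1..5) in the first ordering, then rewrite the second ordering as that position sequence:
positions: 25→1, 18→2, 13→3, 10→4, 19→5
second ordering as positions: [1, 2, 5, 4, 3]
Discordant pairs = inversions in this position sequence.
1: 0
2: 0
5: 4, 3 → 2
4: 3 → 1
3: 0
Total: 0 + 0 + 2 + 1 + 0 = 3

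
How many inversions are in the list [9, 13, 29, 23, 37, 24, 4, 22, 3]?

Out-of-order pairs: 21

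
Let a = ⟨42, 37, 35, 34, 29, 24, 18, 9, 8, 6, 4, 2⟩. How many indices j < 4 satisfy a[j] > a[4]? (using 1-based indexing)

The element at index 4 is 34.
Elements before it: 42, 37, 35
Those larger than 34: 42, 37, 35

3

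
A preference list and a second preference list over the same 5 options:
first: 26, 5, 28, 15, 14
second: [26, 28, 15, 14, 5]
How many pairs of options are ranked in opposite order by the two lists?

3 pairs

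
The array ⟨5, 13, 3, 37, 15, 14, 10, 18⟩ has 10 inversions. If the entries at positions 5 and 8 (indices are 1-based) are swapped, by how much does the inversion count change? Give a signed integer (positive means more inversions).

Positions 5 and 8 hold 15 and 18; after swapping, the array is [5, 13, 3, 37, 18, 14, 10, 15].
Element-by-element contributions:
5 → 3 → 1
13 → 3, 10 → 2
3 → none → 0
37 → 18, 14, 10, 15 → 4
18 → 14, 10, 15 → 3
14 → 10 → 1
10 → none → 0
15 → none → 0
Sum: 1 + 2 + 0 + 4 + 3 + 1 + 0 + 0 = 11
Change: 11 − 10 = +1

+1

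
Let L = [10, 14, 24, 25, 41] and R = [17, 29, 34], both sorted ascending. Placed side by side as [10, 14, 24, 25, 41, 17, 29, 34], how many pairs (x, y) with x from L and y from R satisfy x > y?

There are 5 split inversions.

Take each right-half value and tally the left-half values above it:
r = 17: 24, 25, 41 → 3
r = 29: 41 → 1
r = 34: 41 → 1
Cross-inversions: 3 + 1 + 1 = 5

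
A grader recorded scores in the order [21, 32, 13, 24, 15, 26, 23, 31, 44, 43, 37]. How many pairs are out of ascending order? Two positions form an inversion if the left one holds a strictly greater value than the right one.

14

Element-by-element contributions:
21 → 13, 15 → 2
32 → 13, 24, 15, 26, 23, 31 → 6
13 → none → 0
24 → 15, 23 → 2
15 → none → 0
26 → 23 → 1
23 → none → 0
31 → none → 0
44 → 43, 37 → 2
43 → 37 → 1
37 → none → 0
Sum: 2 + 6 + 0 + 2 + 0 + 1 + 0 + 0 + 2 + 1 + 0 = 14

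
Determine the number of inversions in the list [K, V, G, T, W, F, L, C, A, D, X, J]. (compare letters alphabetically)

Count, for each position, how many later elements it exceeds:
K: 6
V: 8
G: 4
T: 6
W: 6
F: 3
L: 4
C: 1
A: 0
D: 0
X: 1
J: 0
Sum: 6 + 8 + 4 + 6 + 6 + 3 + 4 + 1 + 0 + 0 + 1 + 0 = 39

Inversions: 39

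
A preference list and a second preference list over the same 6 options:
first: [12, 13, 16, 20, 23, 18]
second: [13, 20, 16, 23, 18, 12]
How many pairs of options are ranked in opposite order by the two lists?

6 pairs

Assign each item its position (1..6) in the first ordering, then rewrite the second ordering as that position sequence:
positions: 12→1, 13→2, 16→3, 20→4, 23→5, 18→6
second ordering as positions: [2, 4, 3, 5, 6, 1]
Discordant pairs = inversions in this position sequence.
2: 1 → 1
4: 3, 1 → 2
3: 1 → 1
5: 1 → 1
6: 1 → 1
1: 0
Total: 1 + 2 + 1 + 1 + 1 + 0 = 6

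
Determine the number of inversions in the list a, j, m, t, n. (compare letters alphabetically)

Sweep left to right; for each value list the smaller values that follow it:
a: 0
j: 0
m: 0
t: 1
n: 0
Sum: 0 + 0 + 0 + 1 + 0 = 1

1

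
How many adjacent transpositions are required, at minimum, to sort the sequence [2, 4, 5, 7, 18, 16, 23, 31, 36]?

Each adjacent swap fixes exactly one inversion, so the minimum swap count equals the number of inversions.
Count inversions — for each element, later elements that are smaller:
2: none → 0
4: none → 0
5: none → 0
7: none → 0
18: 16 → 1
16: none → 0
23: none → 0
31: none → 0
36: none → 0
Total inversions: 0 + 0 + 0 + 0 + 1 + 0 + 0 + 0 + 0 = 1

1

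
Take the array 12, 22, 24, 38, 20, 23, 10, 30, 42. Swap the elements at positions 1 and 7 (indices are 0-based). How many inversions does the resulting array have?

There are 17 inversions.

Positions 1 and 7 hold 22 and 30; after swapping, the array is [12, 30, 24, 38, 20, 23, 10, 22, 42].
For each element, count later entries that are smaller:
12 → 10 → 1
30 → 24, 20, 23, 10, 22 → 5
24 → 20, 23, 10, 22 → 4
38 → 20, 23, 10, 22 → 4
20 → 10 → 1
23 → 10, 22 → 2
10 → none → 0
22 → none → 0
42 → none → 0
Sum: 1 + 5 + 4 + 4 + 1 + 2 + 0 + 0 + 0 = 17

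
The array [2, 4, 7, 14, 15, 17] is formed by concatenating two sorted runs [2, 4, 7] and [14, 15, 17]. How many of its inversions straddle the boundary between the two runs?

There are 0 cross-inversions.

Take each right-half value and tally the left-half values above it:
r = 14: none → 0
r = 15: none → 0
r = 17: none → 0
Cross-inversions: 0 + 0 + 0 = 0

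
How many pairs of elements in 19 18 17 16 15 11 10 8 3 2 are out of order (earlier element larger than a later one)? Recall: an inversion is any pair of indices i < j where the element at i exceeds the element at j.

For each element, count later entries that are smaller:
19: 9
18: 8
17: 7
16: 6
15: 5
11: 4
10: 3
8: 2
3: 1
2: 0
Sum: 9 + 8 + 7 + 6 + 5 + 4 + 3 + 2 + 1 + 0 = 45

45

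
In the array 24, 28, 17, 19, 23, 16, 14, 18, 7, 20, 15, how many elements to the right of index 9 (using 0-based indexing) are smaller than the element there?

1

The element at index 9 is 20.
Elements after it: 15
Those smaller than 20: 15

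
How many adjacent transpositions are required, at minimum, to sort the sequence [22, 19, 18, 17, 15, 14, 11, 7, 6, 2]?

45 swaps

The minimum number of adjacent swaps to sort an array equals its inversion count, since every such swap removes exactly one inversion.
Count inversions — for each element, later elements that are smaller:
22: 19, 18, 17, 15, 14, 11, 7, 6, 2 → 9
19: 18, 17, 15, 14, 11, 7, 6, 2 → 8
18: 17, 15, 14, 11, 7, 6, 2 → 7
17: 15, 14, 11, 7, 6, 2 → 6
15: 14, 11, 7, 6, 2 → 5
14: 11, 7, 6, 2 → 4
11: 7, 6, 2 → 3
7: 6, 2 → 2
6: 2 → 1
2: none → 0
Total inversions: 9 + 8 + 7 + 6 + 5 + 4 + 3 + 2 + 1 + 0 = 45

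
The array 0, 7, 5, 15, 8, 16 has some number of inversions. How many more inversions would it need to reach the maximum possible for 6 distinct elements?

Maximum inversions for 6 distinct elements is C(6, 2) = 6·5/2 = 15.
Current inversions — for each element, count later smaller elements:
0: 0
7: 1
5: 0
15: 1
8: 0
16: 0
Current total: 0 + 1 + 0 + 1 + 0 + 0 = 2
Shortfall: 15 − 2 = 13

13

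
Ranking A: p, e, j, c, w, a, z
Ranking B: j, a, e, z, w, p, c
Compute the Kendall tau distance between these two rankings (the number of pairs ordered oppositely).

There are 12 discordant pairs.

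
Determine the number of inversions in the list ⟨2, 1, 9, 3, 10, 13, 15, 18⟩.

Element-by-element contributions:
2 → 1 → 1
1 → none → 0
9 → 3 → 1
3 → none → 0
10 → none → 0
13 → none → 0
15 → none → 0
18 → none → 0
Sum: 1 + 0 + 1 + 0 + 0 + 0 + 0 + 0 = 2

There are 2 out-of-order pairs.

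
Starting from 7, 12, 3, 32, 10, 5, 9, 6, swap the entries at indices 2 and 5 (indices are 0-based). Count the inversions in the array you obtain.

17 inversions

Positions 2 and 5 hold 3 and 5; after swapping, the array is [7, 12, 5, 32, 10, 3, 9, 6].
For each element, count later entries that are smaller:
7: 3
12: 5
5: 1
32: 4
10: 3
3: 0
9: 1
6: 0
Sum: 3 + 5 + 1 + 4 + 3 + 0 + 1 + 0 = 17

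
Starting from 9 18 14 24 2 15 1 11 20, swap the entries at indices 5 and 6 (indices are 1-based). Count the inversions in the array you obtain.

19

Positions 5 and 6 hold 2 and 15; after swapping, the array is [9, 18, 14, 24, 15, 2, 1, 11, 20].
Sweep left to right; for each value list the smaller values that follow it:
9 → 2, 1 → 2
18 → 14, 15, 2, 1, 11 → 5
14 → 2, 1, 11 → 3
24 → 15, 2, 1, 11, 20 → 5
15 → 2, 1, 11 → 3
2 → 1 → 1
1 → none → 0
11 → none → 0
20 → none → 0
Sum: 2 + 5 + 3 + 5 + 3 + 1 + 0 + 0 + 0 = 19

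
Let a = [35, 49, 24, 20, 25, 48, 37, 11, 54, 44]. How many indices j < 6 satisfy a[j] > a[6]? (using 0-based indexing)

2

The element at index 6 is 37.
Elements before it: 35, 49, 24, 20, 25, 48
Those larger than 37: 49, 48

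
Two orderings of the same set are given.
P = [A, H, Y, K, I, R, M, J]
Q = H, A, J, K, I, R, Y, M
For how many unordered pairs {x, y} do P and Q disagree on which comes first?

9

Assign each item its position (1..8) in the first ordering, then rewrite the second ordering as that position sequence:
positions: A→1, H→2, Y→3, K→4, I→5, R→6, M→7, J→8
second ordering as positions: [2, 1, 8, 4, 5, 6, 3, 7]
Discordant pairs = inversions in this position sequence.
2: 1 → 1
1: 0
8: 4, 5, 6, 3, 7 → 5
4: 3 → 1
5: 3 → 1
6: 3 → 1
3: 0
7: 0
Total: 1 + 0 + 5 + 1 + 1 + 1 + 0 + 0 = 9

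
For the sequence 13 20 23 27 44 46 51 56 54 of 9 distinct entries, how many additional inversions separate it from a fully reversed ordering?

35

Maximum inversions for 9 distinct elements is C(9, 2) = 9·8/2 = 36.
Current inversions — for each element, count later smaller elements:
13: 0
20: 0
23: 0
27: 0
44: 0
46: 0
51: 0
56: 1
54: 0
Current total: 0 + 0 + 0 + 0 + 0 + 0 + 0 + 1 + 0 = 1
Shortfall: 36 − 1 = 35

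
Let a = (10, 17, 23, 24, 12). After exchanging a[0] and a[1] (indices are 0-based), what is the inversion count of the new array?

Positions 0 and 1 hold 10 and 17; after swapping, the array is [17, 10, 23, 24, 12].
Count, for each position, how many later elements it exceeds:
17: 2
10: 0
23: 1
24: 1
12: 0
Sum: 2 + 0 + 1 + 1 + 0 = 4

Inversions: 4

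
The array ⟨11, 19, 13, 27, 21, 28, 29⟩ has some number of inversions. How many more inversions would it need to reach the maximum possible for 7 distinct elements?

19

Maximum inversions for 7 distinct elements is C(7, 2) = 7·6/2 = 21.
Current inversions — for each element, count later smaller elements:
11: 0
19: 1
13: 0
27: 1
21: 0
28: 0
29: 0
Current total: 0 + 1 + 0 + 1 + 0 + 0 + 0 = 2
Shortfall: 21 − 2 = 19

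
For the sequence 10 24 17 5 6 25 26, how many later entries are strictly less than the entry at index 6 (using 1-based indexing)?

0

The element at index 6 is 25.
Elements after it: 26
None of them are smaller than 25.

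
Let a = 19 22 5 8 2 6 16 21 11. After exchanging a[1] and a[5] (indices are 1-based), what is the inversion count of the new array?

13

Positions 1 and 5 hold 19 and 2; after swapping, the array is [2, 22, 5, 8, 19, 6, 16, 21, 11].
Count, for each position, how many later elements it exceeds:
2 → none → 0
22 → 5, 8, 19, 6, 16, 21, 11 → 7
5 → none → 0
8 → 6 → 1
19 → 6, 16, 11 → 3
6 → none → 0
16 → 11 → 1
21 → 11 → 1
11 → none → 0
Sum: 0 + 7 + 0 + 1 + 3 + 0 + 1 + 1 + 0 = 13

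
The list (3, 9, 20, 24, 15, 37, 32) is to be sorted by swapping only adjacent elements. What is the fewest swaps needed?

The minimum number of adjacent swaps to sort an array equals its inversion count, since every such swap removes exactly one inversion.
Count inversions — for each element, later elements that are smaller:
3: none → 0
9: none → 0
20: 15 → 1
24: 15 → 1
15: none → 0
37: 32 → 1
32: none → 0
Total inversions: 0 + 0 + 1 + 1 + 0 + 1 + 0 = 3

3 swaps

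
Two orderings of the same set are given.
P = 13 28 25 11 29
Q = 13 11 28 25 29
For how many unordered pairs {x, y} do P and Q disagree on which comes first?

2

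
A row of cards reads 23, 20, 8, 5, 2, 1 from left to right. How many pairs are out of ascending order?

15

Count, for each position, how many later elements it exceeds:
23: 5
20: 4
8: 3
5: 2
2: 1
1: 0
Sum: 5 + 4 + 3 + 2 + 1 + 0 = 15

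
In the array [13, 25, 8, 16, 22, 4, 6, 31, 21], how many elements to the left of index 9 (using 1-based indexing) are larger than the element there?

The element at index 9 is 21.
Elements before it: 13, 25, 8, 16, 22, 4, 6, 31
Those larger than 21: 25, 22, 31

3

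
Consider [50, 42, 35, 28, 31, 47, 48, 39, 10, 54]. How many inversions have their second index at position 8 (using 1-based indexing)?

4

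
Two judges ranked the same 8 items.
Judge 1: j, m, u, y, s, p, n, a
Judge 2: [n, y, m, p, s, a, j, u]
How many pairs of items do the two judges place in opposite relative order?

Assign each item its position (1..8) in the first ordering, then rewrite the second ordering as that position sequence:
positions: j→1, m→2, u→3, y→4, s→5, p→6, n→7, a→8
second ordering as positions: [7, 4, 2, 6, 5, 8, 1, 3]
Discordant pairs = inversions in this position sequence.
7: 4, 2, 6, 5, 1, 3 → 6
4: 2, 1, 3 → 3
2: 1 → 1
6: 5, 1, 3 → 3
5: 1, 3 → 2
8: 1, 3 → 2
1: 0
3: 0
Total: 6 + 3 + 1 + 3 + 2 + 2 + 0 + 0 = 17

17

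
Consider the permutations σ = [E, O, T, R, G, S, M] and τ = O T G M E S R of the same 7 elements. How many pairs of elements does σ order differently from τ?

8

Assign each item its position (1..7) in the first ordering, then rewrite the second ordering as that position sequence:
positions: E→1, O→2, T→3, R→4, G→5, S→6, M→7
second ordering as positions: [2, 3, 5, 7, 1, 6, 4]
Discordant pairs = inversions in this position sequence.
2: 1 → 1
3: 1 → 1
5: 1, 4 → 2
7: 1, 6, 4 → 3
1: 0
6: 4 → 1
4: 0
Total: 1 + 1 + 2 + 3 + 0 + 1 + 0 = 8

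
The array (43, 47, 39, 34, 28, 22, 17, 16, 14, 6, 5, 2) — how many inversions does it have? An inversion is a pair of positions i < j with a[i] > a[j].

Sweep left to right; for each value list the smaller values that follow it:
43 → 39, 34, 28, 22, 17, 16, 14, 6, 5, 2 → 10
47 → 39, 34, 28, 22, 17, 16, 14, 6, 5, 2 → 10
39 → 34, 28, 22, 17, 16, 14, 6, 5, 2 → 9
34 → 28, 22, 17, 16, 14, 6, 5, 2 → 8
28 → 22, 17, 16, 14, 6, 5, 2 → 7
22 → 17, 16, 14, 6, 5, 2 → 6
17 → 16, 14, 6, 5, 2 → 5
16 → 14, 6, 5, 2 → 4
14 → 6, 5, 2 → 3
6 → 5, 2 → 2
5 → 2 → 1
2 → none → 0
Sum: 10 + 10 + 9 + 8 + 7 + 6 + 5 + 4 + 3 + 2 + 1 + 0 = 65

65 inversions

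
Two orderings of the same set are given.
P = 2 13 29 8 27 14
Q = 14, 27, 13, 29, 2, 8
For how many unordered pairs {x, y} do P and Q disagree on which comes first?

11

Assign each item its position (1..6) in the first ordering, then rewrite the second ordering as that position sequence:
positions: 2→1, 13→2, 29→3, 8→4, 27→5, 14→6
second ordering as positions: [6, 5, 2, 3, 1, 4]
Discordant pairs = inversions in this position sequence.
6: 5, 2, 3, 1, 4 → 5
5: 2, 3, 1, 4 → 4
2: 1 → 1
3: 1 → 1
1: 0
4: 0
Total: 5 + 4 + 1 + 1 + 0 + 0 = 11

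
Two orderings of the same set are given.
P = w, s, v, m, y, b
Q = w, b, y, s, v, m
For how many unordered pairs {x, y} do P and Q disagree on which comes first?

Assign each item its position (1..6) in the first ordering, then rewrite the second ordering as that position sequence:
positions: w→1, s→2, v→3, m→4, y→5, b→6
second ordering as positions: [1, 6, 5, 2, 3, 4]
Discordant pairs = inversions in this position sequence.
1: 0
6: 5, 2, 3, 4 → 4
5: 2, 3, 4 → 3
2: 0
3: 0
4: 0
Total: 0 + 4 + 3 + 0 + 0 + 0 = 7

7 disagreeing pairs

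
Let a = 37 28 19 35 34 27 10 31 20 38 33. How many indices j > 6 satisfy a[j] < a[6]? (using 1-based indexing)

The element at index 6 is 27.
Elements after it: 10, 31, 20, 38, 33
Those smaller than 27: 10, 20

2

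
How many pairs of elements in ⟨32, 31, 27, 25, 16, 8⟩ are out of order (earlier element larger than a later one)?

There are 15 inversions.

Sweep left to right; for each value list the smaller values that follow it:
32: 5
31: 4
27: 3
25: 2
16: 1
8: 0
Sum: 5 + 4 + 3 + 2 + 1 + 0 = 15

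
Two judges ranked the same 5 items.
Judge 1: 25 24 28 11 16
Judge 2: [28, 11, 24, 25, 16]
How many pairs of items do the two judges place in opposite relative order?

5 discordant pairs

Assign each item its position (1..5) in the first ordering, then rewrite the second ordering as that position sequence:
positions: 25→1, 24→2, 28→3, 11→4, 16→5
second ordering as positions: [3, 4, 2, 1, 5]
Discordant pairs = inversions in this position sequence.
3: 2, 1 → 2
4: 2, 1 → 2
2: 1 → 1
1: 0
5: 0
Total: 2 + 2 + 1 + 0 + 0 = 5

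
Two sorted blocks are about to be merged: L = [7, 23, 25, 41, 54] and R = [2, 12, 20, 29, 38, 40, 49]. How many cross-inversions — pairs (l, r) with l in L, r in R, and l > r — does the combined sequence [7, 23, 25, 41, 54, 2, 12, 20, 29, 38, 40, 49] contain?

20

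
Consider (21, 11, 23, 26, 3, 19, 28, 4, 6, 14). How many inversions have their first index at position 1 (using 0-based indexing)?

The element at index 1 is 11.
Elements after it: 23, 26, 3, 19, 28, 4, 6, 14
Those smaller than 11: 3, 4, 6

3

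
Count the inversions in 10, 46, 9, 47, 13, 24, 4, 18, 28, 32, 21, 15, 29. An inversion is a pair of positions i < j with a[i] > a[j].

Sweep left to right; for each value list the smaller values that follow it:
10 → 9, 4 → 2
46 → 9, 13, 24, 4, 18, 28, 32, 21, 15, 29 → 10
9 → 4 → 1
47 → 13, 24, 4, 18, 28, 32, 21, 15, 29 → 9
13 → 4 → 1
24 → 4, 18, 21, 15 → 4
4 → none → 0
18 → 15 → 1
28 → 21, 15 → 2
32 → 21, 15, 29 → 3
21 → 15 → 1
15 → none → 0
29 → none → 0
Sum: 2 + 10 + 1 + 9 + 1 + 4 + 0 + 1 + 2 + 3 + 1 + 0 + 0 = 34

34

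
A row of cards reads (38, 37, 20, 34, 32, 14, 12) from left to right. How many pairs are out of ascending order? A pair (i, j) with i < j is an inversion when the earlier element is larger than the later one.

19

For each element, count later entries that are smaller:
38: 6
37: 5
20: 2
34: 3
32: 2
14: 1
12: 0
Sum: 6 + 5 + 2 + 3 + 2 + 1 + 0 = 19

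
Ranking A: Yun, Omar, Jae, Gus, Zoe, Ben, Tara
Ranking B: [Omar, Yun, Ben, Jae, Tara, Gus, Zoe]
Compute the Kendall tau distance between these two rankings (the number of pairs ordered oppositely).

Assign each item its position (1..7) in the first ordering, then rewrite the second ordering as that position sequence:
positions: Yun→1, Omar→2, Jae→3, Gus→4, Zoe→5, Ben→6, Tara→7
second ordering as positions: [2, 1, 6, 3, 7, 4, 5]
Discordant pairs = inversions in this position sequence.
2: 1 → 1
1: 0
6: 3, 4, 5 → 3
3: 0
7: 4, 5 → 2
4: 0
5: 0
Total: 1 + 0 + 3 + 0 + 2 + 0 + 0 = 6

6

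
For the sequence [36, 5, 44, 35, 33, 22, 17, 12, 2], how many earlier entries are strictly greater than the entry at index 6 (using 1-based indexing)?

4

The element at index 6 is 22.
Elements before it: 36, 5, 44, 35, 33
Those larger than 22: 36, 44, 35, 33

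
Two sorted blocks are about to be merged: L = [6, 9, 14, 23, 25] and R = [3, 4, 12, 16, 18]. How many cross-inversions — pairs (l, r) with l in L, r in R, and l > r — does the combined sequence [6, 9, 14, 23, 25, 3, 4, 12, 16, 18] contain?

For each element r of the right run, count left-run elements greater than r:
r = 3: 6, 9, 14, 23, 25 → 5
r = 4: 6, 9, 14, 23, 25 → 5
r = 12: 14, 23, 25 → 3
r = 16: 23, 25 → 2
r = 18: 23, 25 → 2
Cross-inversions: 5 + 5 + 3 + 2 + 2 = 17

17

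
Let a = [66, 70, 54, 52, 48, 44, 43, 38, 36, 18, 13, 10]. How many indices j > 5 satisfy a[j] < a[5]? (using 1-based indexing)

The element at index 5 is 48.
Elements after it: 44, 43, 38, 36, 18, 13, 10
Those smaller than 48: 44, 43, 38, 36, 18, 13, 10

7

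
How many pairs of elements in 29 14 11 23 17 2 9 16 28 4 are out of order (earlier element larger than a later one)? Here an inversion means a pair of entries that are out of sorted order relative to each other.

28

Element-by-element contributions:
29 → 14, 11, 23, 17, 2, 9, 16, 28, 4 → 9
14 → 11, 2, 9, 4 → 4
11 → 2, 9, 4 → 3
23 → 17, 2, 9, 16, 4 → 5
17 → 2, 9, 16, 4 → 4
2 → none → 0
9 → 4 → 1
16 → 4 → 1
28 → 4 → 1
4 → none → 0
Sum: 9 + 4 + 3 + 5 + 4 + 0 + 1 + 1 + 1 + 0 = 28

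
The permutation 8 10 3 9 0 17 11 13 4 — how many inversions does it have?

15

Element-by-element contributions:
8: 3
10: 4
3: 1
9: 2
0: 0
17: 3
11: 1
13: 1
4: 0
Sum: 3 + 4 + 1 + 2 + 0 + 3 + 1 + 1 + 0 = 15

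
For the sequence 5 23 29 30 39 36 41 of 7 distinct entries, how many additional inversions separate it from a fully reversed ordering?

20 inversions short

Maximum inversions for 7 distinct elements is C(7, 2) = 7·6/2 = 21.
Current inversions — for each element, count later smaller elements:
5: 0
23: 0
29: 0
30: 0
39: 1
36: 0
41: 0
Current total: 0 + 0 + 0 + 0 + 1 + 0 + 0 = 1
Shortfall: 21 − 1 = 20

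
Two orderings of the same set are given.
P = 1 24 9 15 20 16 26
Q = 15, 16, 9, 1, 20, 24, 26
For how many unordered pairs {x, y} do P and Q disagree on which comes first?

There are 10 disagreeing pairs.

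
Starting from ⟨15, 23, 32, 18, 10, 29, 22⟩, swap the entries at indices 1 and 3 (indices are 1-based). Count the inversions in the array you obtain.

13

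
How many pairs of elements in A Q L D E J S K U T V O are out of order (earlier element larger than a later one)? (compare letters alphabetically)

Element-by-element contributions:
A → none → 0
Q → L, D, E, J, K, O → 6
L → D, E, J, K → 4
D → none → 0
E → none → 0
J → none → 0
S → K, O → 2
K → none → 0
U → T, O → 2
T → O → 1
V → O → 1
O → none → 0
Sum: 0 + 6 + 4 + 0 + 0 + 0 + 2 + 0 + 2 + 1 + 1 + 0 = 16

16 out-of-order pairs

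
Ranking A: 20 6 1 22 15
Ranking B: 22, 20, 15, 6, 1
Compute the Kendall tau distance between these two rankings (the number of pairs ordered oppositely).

Assign each item its position (1..5) in the first ordering, then rewrite the second ordering as that position sequence:
positions: 20→1, 6→2, 1→3, 22→4, 15→5
second ordering as positions: [4, 1, 5, 2, 3]
Discordant pairs = inversions in this position sequence.
4: 1, 2, 3 → 3
1: 0
5: 2, 3 → 2
2: 0
3: 0
Total: 3 + 0 + 2 + 0 + 0 = 5

5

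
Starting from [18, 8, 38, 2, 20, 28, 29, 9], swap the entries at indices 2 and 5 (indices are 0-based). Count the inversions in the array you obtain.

11 inversions

Positions 2 and 5 hold 38 and 28; after swapping, the array is [18, 8, 28, 2, 20, 38, 29, 9].
For each element, count later entries that are smaller:
18: 3
8: 1
28: 3
2: 0
20: 1
38: 2
29: 1
9: 0
Sum: 3 + 1 + 3 + 0 + 1 + 2 + 1 + 0 = 11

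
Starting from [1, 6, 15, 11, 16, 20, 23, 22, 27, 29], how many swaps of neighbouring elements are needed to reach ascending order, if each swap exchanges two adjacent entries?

2

Each adjacent swap fixes exactly one inversion, so the minimum swap count equals the number of inversions.
Count inversions — for each element, later elements that are smaller:
1: none → 0
6: none → 0
15: 11 → 1
11: none → 0
16: none → 0
20: none → 0
23: 22 → 1
22: none → 0
27: none → 0
29: none → 0
Total inversions: 0 + 0 + 1 + 0 + 0 + 0 + 1 + 0 + 0 + 0 = 2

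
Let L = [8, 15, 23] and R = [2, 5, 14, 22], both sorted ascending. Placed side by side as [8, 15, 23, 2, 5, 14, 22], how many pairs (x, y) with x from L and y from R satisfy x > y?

For each element r of the right run, count left-run elements greater than r:
r = 2: 8, 15, 23 → 3
r = 5: 8, 15, 23 → 3
r = 14: 15, 23 → 2
r = 22: 23 → 1
Cross-inversions: 3 + 3 + 2 + 1 = 9

Split inversions: 9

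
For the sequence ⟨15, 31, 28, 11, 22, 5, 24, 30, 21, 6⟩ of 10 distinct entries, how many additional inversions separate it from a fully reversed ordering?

18 inversions short

Maximum inversions for 10 distinct elements is C(10, 2) = 10·9/2 = 45.
Current inversions — for each element, count later smaller elements:
15: 3
31: 8
28: 6
11: 2
22: 3
5: 0
24: 2
30: 2
21: 1
6: 0
Current total: 3 + 8 + 6 + 2 + 3 + 0 + 2 + 2 + 1 + 0 = 27
Shortfall: 45 − 27 = 18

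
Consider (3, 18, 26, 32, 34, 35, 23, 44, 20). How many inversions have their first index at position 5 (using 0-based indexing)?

The element at index 5 is 35.
Elements after it: 23, 44, 20
Those smaller than 35: 23, 20

2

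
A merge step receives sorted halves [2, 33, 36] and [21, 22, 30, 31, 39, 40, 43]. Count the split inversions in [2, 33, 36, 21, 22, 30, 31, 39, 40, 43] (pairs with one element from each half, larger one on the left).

8 cross-inversions

Take each right-half value and tally the left-half values above it:
r = 21: 33, 36 → 2
r = 22: 33, 36 → 2
r = 30: 33, 36 → 2
r = 31: 33, 36 → 2
r = 39: none → 0
r = 40: none → 0
r = 43: none → 0
Cross-inversions: 2 + 2 + 2 + 2 + 0 + 0 + 0 = 8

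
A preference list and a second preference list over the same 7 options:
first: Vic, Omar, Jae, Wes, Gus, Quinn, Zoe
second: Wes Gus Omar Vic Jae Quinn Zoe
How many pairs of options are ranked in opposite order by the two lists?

Assign each item its position (1..7) in the first ordering, then rewrite the second ordering as that position sequence:
positions: Vic→1, Omar→2, Jae→3, Wes→4, Gus→5, Quinn→6, Zoe→7
second ordering as positions: [4, 5, 2, 1, 3, 6, 7]
Discordant pairs = inversions in this position sequence.
4: 2, 1, 3 → 3
5: 2, 1, 3 → 3
2: 1 → 1
1: 0
3: 0
6: 0
7: 0
Total: 3 + 3 + 1 + 0 + 0 + 0 + 0 = 7

7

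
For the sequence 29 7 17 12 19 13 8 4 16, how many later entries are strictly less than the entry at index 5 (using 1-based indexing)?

4

The element at index 5 is 19.
Elements after it: 13, 8, 4, 16
Those smaller than 19: 13, 8, 4, 16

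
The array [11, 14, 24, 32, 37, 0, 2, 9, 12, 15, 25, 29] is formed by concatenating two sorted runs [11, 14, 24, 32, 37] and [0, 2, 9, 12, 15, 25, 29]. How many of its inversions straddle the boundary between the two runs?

For each element r of the right run, count left-run elements greater than r:
r = 0: 11, 14, 24, 32, 37 → 5
r = 2: 11, 14, 24, 32, 37 → 5
r = 9: 11, 14, 24, 32, 37 → 5
r = 12: 14, 24, 32, 37 → 4
r = 15: 24, 32, 37 → 3
r = 25: 32, 37 → 2
r = 29: 32, 37 → 2
Cross-inversions: 5 + 5 + 5 + 4 + 3 + 2 + 2 = 26

26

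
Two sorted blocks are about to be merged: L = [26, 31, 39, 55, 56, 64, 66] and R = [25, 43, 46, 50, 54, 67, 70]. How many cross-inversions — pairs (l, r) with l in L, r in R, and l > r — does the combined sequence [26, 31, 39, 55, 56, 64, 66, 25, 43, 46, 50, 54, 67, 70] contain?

23

Count, for every r in R, how many entries of L exceed r:
r = 25: 26, 31, 39, 55, 56, 64, 66 → 7
r = 43: 55, 56, 64, 66 → 4
r = 46: 55, 56, 64, 66 → 4
r = 50: 55, 56, 64, 66 → 4
r = 54: 55, 56, 64, 66 → 4
r = 67: none → 0
r = 70: none → 0
Cross-inversions: 7 + 4 + 4 + 4 + 4 + 0 + 0 = 23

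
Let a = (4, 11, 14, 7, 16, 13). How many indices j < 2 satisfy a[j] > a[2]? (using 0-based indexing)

0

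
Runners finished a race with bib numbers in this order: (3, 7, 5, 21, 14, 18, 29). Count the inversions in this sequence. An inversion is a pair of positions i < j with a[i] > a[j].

3

Inversion pairs (indices are 1-based):
(2,3): 7 > 5
(4,5): 21 > 14
(4,6): 21 > 18
That's 3 pairs.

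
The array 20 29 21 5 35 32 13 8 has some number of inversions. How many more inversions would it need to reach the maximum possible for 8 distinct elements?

Maximum inversions for 8 distinct elements is C(8, 2) = 8·7/2 = 28.
Current inversions — for each element, count later smaller elements:
20: 3
29: 4
21: 3
5: 0
35: 3
32: 2
13: 1
8: 0
Current total: 3 + 4 + 3 + 0 + 3 + 2 + 1 + 0 = 16
Shortfall: 28 − 16 = 12

12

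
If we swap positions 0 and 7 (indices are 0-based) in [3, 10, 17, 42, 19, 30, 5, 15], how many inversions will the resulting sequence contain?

Inversions: 16

Positions 0 and 7 hold 3 and 15; after swapping, the array is [15, 10, 17, 42, 19, 30, 5, 3].
Count, for each position, how many later elements it exceeds:
15 → 10, 5, 3 → 3
10 → 5, 3 → 2
17 → 5, 3 → 2
42 → 19, 30, 5, 3 → 4
19 → 5, 3 → 2
30 → 5, 3 → 2
5 → 3 → 1
3 → none → 0
Sum: 3 + 2 + 2 + 4 + 2 + 2 + 1 + 0 = 16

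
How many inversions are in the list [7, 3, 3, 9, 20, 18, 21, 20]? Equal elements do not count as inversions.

Count, for each position, how many later elements it exceeds:
7 → 3, 3 → 2
3 → none → 0
3 → none → 0
9 → none → 0
20 → 18 → 1
18 → none → 0
21 → 20 → 1
20 → none → 0
Sum: 2 + 0 + 0 + 0 + 1 + 0 + 1 + 0 = 4

4 out-of-order pairs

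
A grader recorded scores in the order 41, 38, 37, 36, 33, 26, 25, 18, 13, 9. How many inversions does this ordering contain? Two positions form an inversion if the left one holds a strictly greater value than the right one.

45

Count, for each position, how many later elements it exceeds:
41 → 38, 37, 36, 33, 26, 25, 18, 13, 9 → 9
38 → 37, 36, 33, 26, 25, 18, 13, 9 → 8
37 → 36, 33, 26, 25, 18, 13, 9 → 7
36 → 33, 26, 25, 18, 13, 9 → 6
33 → 26, 25, 18, 13, 9 → 5
26 → 25, 18, 13, 9 → 4
25 → 18, 13, 9 → 3
18 → 13, 9 → 2
13 → 9 → 1
9 → none → 0
Sum: 9 + 8 + 7 + 6 + 5 + 4 + 3 + 2 + 1 + 0 = 45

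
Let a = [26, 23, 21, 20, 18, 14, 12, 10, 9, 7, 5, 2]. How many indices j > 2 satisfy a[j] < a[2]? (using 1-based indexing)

The element at index 2 is 23.
Elements after it: 21, 20, 18, 14, 12, 10, 9, 7, 5, 2
Those smaller than 23: 21, 20, 18, 14, 12, 10, 9, 7, 5, 2

10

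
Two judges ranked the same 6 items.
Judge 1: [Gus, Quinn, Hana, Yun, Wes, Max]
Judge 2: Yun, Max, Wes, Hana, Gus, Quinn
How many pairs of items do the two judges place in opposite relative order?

Assign each item its position (1..6) in the first ordering, then rewrite the second ordering as that position sequence:
positions: Gus→1, Quinn→2, Hana→3, Yun→4, Wes→5, Max→6
second ordering as positions: [4, 6, 5, 3, 1, 2]
Discordant pairs = inversions in this position sequence.
4: 3, 1, 2 → 3
6: 5, 3, 1, 2 → 4
5: 3, 1, 2 → 3
3: 1, 2 → 2
1: 0
2: 0
Total: 3 + 4 + 3 + 2 + 0 + 0 = 12

There are 12 discordant pairs.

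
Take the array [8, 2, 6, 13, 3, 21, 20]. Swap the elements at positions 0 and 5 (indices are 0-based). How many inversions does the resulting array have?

9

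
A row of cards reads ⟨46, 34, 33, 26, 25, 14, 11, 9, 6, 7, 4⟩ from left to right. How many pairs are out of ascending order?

54

Count, for each position, how many later elements it exceeds:
46: 10
34: 9
33: 8
26: 7
25: 6
14: 5
11: 4
9: 3
6: 1
7: 1
4: 0
Sum: 10 + 9 + 8 + 7 + 6 + 5 + 4 + 3 + 1 + 1 + 0 = 54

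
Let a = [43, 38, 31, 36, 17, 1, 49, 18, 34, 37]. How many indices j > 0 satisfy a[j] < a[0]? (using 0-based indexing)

The element at index 0 is 43.
Elements after it: 38, 31, 36, 17, 1, 49, 18, 34, 37
Those smaller than 43: 38, 31, 36, 17, 1, 18, 34, 37

8 such elements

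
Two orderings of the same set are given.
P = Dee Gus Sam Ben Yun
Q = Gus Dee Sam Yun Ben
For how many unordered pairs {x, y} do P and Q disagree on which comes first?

2 disagreeing pairs

Assign each item its position (1..5) in the first ordering, then rewrite the second ordering as that position sequence:
positions: Dee→1, Gus→2, Sam→3, Ben→4, Yun→5
second ordering as positions: [2, 1, 3, 5, 4]
Discordant pairs = inversions in this position sequence.
2: 1 → 1
1: 0
3: 0
5: 4 → 1
4: 0
Total: 1 + 0 + 0 + 1 + 0 = 2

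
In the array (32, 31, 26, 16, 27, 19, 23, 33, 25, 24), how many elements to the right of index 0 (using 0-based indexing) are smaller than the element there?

The element at index 0 is 32.
Elements after it: 31, 26, 16, 27, 19, 23, 33, 25, 24
Those smaller than 32: 31, 26, 16, 27, 19, 23, 25, 24

8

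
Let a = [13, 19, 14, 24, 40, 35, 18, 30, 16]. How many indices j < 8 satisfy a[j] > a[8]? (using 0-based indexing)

The element at index 8 is 16.
Elements before it: 13, 19, 14, 24, 40, 35, 18, 30
Those larger than 16: 19, 24, 40, 35, 18, 30

6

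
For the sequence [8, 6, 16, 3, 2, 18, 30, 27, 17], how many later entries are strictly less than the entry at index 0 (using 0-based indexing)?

3

The element at index 0 is 8.
Elements after it: 6, 16, 3, 2, 18, 30, 27, 17
Those smaller than 8: 6, 3, 2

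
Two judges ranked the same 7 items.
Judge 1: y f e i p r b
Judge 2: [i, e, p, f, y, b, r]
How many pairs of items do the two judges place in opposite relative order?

9 discordant pairs

Assign each item its position (1..7) in the first ordering, then rewrite the second ordering as that position sequence:
positions: y→1, f→2, e→3, i→4, p→5, r→6, b→7
second ordering as positions: [4, 3, 5, 2, 1, 7, 6]
Discordant pairs = inversions in this position sequence.
4: 3, 2, 1 → 3
3: 2, 1 → 2
5: 2, 1 → 2
2: 1 → 1
1: 0
7: 6 → 1
6: 0
Total: 3 + 2 + 2 + 1 + 0 + 1 + 0 = 9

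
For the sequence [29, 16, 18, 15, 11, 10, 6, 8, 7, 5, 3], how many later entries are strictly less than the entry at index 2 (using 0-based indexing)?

8

The element at index 2 is 18.
Elements after it: 15, 11, 10, 6, 8, 7, 5, 3
Those smaller than 18: 15, 11, 10, 6, 8, 7, 5, 3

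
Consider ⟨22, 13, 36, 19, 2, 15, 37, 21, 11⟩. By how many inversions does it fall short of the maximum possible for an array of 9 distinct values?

Maximum inversions for 9 distinct elements is C(9, 2) = 9·8/2 = 36.
Current inversions — for each element, count later smaller elements:
22: 6
13: 2
36: 5
19: 3
2: 0
15: 1
37: 2
21: 1
11: 0
Current total: 6 + 2 + 5 + 3 + 0 + 1 + 2 + 1 + 0 = 20
Shortfall: 36 − 20 = 16

16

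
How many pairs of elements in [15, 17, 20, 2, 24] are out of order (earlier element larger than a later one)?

3 inversions

For each element, count later entries that are smaller:
15: 1
17: 1
20: 1
2: 0
24: 0
Sum: 1 + 1 + 1 + 0 + 0 = 3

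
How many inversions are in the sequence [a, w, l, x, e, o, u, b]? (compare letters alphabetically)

Count, for each position, how many later elements it exceeds:
a → none → 0
w → l, e, o, u, b → 5
l → e, b → 2
x → e, o, u, b → 4
e → b → 1
o → b → 1
u → b → 1
b → none → 0
Sum: 0 + 5 + 2 + 4 + 1 + 1 + 1 + 0 = 14

14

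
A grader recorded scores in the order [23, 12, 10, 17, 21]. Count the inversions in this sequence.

5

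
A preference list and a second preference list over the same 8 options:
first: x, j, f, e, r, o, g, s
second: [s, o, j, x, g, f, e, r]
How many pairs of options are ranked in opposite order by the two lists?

Pairs: 16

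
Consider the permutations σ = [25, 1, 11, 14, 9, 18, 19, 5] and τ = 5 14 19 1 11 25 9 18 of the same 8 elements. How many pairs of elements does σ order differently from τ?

17

Assign each item its position (1..8) in the first ordering, then rewrite the second ordering as that position sequence:
positions: 25→1, 1→2, 11→3, 14→4, 9→5, 18→6, 19→7, 5→8
second ordering as positions: [8, 4, 7, 2, 3, 1, 5, 6]
Discordant pairs = inversions in this position sequence.
8: 4, 7, 2, 3, 1, 5, 6 → 7
4: 2, 3, 1 → 3
7: 2, 3, 1, 5, 6 → 5
2: 1 → 1
3: 1 → 1
1: 0
5: 0
6: 0
Total: 7 + 3 + 5 + 1 + 1 + 0 + 0 + 0 = 17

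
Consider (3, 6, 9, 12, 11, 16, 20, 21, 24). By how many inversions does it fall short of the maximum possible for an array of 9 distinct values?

Maximum inversions for 9 distinct elements is C(9, 2) = 9·8/2 = 36.
Current inversions — for each element, count later smaller elements:
3: 0
6: 0
9: 0
12: 1
11: 0
16: 0
20: 0
21: 0
24: 0
Current total: 0 + 0 + 0 + 1 + 0 + 0 + 0 + 0 + 0 = 1
Shortfall: 36 − 1 = 35

35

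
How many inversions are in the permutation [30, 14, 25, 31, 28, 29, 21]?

Inversions: 11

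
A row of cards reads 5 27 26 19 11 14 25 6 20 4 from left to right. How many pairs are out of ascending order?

For each element, count later entries that are smaller:
5 → 4 → 1
27 → 26, 19, 11, 14, 25, 6, 20, 4 → 8
26 → 19, 11, 14, 25, 6, 20, 4 → 7
19 → 11, 14, 6, 4 → 4
11 → 6, 4 → 2
14 → 6, 4 → 2
25 → 6, 20, 4 → 3
6 → 4 → 1
20 → 4 → 1
4 → none → 0
Sum: 1 + 8 + 7 + 4 + 2 + 2 + 3 + 1 + 1 + 0 = 29

29 out-of-order pairs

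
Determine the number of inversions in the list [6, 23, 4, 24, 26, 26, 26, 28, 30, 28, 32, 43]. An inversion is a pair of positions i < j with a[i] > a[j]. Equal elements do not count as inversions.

Inversions: 3

Element-by-element contributions:
6: 1
23: 1
4: 0
24: 0
26: 0
26: 0
26: 0
28: 0
30: 1
28: 0
32: 0
43: 0
Sum: 1 + 1 + 0 + 0 + 0 + 0 + 0 + 0 + 1 + 0 + 0 + 0 = 3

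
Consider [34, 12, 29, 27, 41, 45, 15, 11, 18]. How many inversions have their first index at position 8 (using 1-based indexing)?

0

The element at index 8 is 11.
Elements after it: 18
None of them are smaller than 11.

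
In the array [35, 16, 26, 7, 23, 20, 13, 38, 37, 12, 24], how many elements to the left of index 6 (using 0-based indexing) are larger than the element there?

The element at index 6 is 13.
Elements before it: 35, 16, 26, 7, 23, 20
Those larger than 13: 35, 16, 26, 23, 20

5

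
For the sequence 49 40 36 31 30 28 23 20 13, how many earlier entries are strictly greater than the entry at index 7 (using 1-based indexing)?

6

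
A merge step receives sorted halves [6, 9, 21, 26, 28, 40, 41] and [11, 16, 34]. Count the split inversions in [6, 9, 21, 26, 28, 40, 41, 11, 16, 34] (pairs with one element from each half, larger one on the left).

For each element r of the right run, count left-run elements greater than r:
r = 11: 21, 26, 28, 40, 41 → 5
r = 16: 21, 26, 28, 40, 41 → 5
r = 34: 40, 41 → 2
Cross-inversions: 5 + 5 + 2 = 12

There are 12 split inversions.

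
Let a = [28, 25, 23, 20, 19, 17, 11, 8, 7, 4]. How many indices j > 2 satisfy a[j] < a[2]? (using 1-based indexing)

8 such elements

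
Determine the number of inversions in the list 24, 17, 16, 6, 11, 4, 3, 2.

27 inversions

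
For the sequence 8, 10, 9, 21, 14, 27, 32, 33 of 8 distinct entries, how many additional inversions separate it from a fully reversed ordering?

26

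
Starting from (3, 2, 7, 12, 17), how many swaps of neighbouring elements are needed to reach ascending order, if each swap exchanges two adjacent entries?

The minimum number of adjacent swaps to sort an array equals its inversion count, since every such swap removes exactly one inversion.
Count inversions — for each element, later elements that are smaller:
3: 2 → 1
2: none → 0
7: none → 0
12: none → 0
17: none → 0
Total inversions: 1 + 0 + 0 + 0 + 0 = 1

1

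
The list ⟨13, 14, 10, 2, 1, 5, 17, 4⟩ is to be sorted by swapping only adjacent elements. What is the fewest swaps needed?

The minimum number of adjacent swaps to sort an array equals its inversion count, since every such swap removes exactly one inversion.
Count inversions — for each element, later elements that are smaller:
13: 10, 2, 1, 5, 4 → 5
14: 10, 2, 1, 5, 4 → 5
10: 2, 1, 5, 4 → 4
2: 1 → 1
1: none → 0
5: 4 → 1
17: 4 → 1
4: none → 0
Total inversions: 5 + 5 + 4 + 1 + 0 + 1 + 1 + 0 = 17

17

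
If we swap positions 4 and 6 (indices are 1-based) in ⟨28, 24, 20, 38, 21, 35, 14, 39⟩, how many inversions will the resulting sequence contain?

Positions 4 and 6 hold 38 and 35; after swapping, the array is [28, 24, 20, 35, 21, 38, 14, 39].
Count, for each position, how many later elements it exceeds:
28: 4
24: 3
20: 1
35: 2
21: 1
38: 1
14: 0
39: 0
Sum: 4 + 3 + 1 + 2 + 1 + 1 + 0 + 0 = 12

12 inversions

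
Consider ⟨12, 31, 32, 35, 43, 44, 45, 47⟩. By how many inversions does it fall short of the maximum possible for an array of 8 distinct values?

28

Maximum inversions for 8 distinct elements is C(8, 2) = 8·7/2 = 28.
Current inversions — for each element, count later smaller elements:
12: 0
31: 0
32: 0
35: 0
43: 0
44: 0
45: 0
47: 0
Current total: 0 + 0 + 0 + 0 + 0 + 0 + 0 + 0 = 0
Shortfall: 28 − 0 = 28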